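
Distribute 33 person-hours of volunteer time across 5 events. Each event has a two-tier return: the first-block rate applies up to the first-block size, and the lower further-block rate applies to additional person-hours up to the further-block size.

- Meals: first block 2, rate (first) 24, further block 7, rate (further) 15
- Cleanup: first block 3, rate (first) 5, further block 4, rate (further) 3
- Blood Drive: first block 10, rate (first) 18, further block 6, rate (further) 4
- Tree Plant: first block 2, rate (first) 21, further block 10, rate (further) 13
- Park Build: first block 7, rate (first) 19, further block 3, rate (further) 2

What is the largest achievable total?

Rank every tier by rate: Meals/tier1 24 > Tree Plant/tier1 21 > Park Build/tier1 19 > Blood Drive/tier1 18 > Meals/tier2 15 > Tree Plant/tier2 13 > Cleanup/tier1 5 > Blood Drive/tier2 4 > Cleanup/tier2 3 > Park Build/tier2 2.
Fill Meals tier1 block (2 at 24) ; 31 left.
Tree Plant tier1 at 21: fill all 2 ; 29 left.
Park Build tier1 at 19: fill all 7 ; 22 left.
Fill Blood Drive tier1 block (10 at 18) ; 12 left.
Meals/tier2 (15): +7 ; 5 left.
5 remain; put them into Tree Plant tier2 at 13.
Total = 24×2 + 21×2 + 19×7 + 18×10 + 15×7 + 13×5 = 573.

573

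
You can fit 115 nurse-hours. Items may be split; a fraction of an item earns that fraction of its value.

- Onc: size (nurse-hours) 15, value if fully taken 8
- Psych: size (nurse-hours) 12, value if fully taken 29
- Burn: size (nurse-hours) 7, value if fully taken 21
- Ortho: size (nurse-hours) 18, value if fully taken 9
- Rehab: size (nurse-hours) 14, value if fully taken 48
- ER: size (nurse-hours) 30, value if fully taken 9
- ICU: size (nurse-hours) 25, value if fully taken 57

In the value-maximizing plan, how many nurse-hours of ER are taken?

24

Best value per unit of size first: Rehab 48/14≈3.43, Burn 21/7≈3, Psych 29/12≈2.42, ICU 57/25≈2.28, Onc 8/15≈0.533, Ortho 9/18≈0.5, ER 9/30≈0.3.
Rehab: take in full, 14 nurse-hours for value 48 → 101 left.
Take all of Burn (7 nurse-hours, value 21) → 94 nurse-hours left.
All 12 nurse-hours of Psych fit (value 29) → 82 remain.
All 25 nurse-hours of ICU fit (value 57) → 57 remain.
All 15 nurse-hours of Onc fit (value 8) → 42 remain.
Ortho: take in full, 18 nurse-hours for value 9 → 24 left.
24 nurse-hours left: a 24/30 share of ER gives 9×24/30 = 7.2.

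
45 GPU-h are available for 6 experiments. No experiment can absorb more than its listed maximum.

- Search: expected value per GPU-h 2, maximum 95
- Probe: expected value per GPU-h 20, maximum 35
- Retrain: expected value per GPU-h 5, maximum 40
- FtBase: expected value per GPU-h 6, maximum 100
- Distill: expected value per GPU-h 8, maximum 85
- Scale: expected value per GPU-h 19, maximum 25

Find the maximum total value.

Highest expected value per GPU-h first: Probe 20 > Scale 19 > Distill 8 > FtBase 6 > Retrain 5 > Search 2.
Probe takes 35 to reach its cap of 35 — 10 left.
Scale: +10 (room for 25) → 10. Pool exhausted.
Total = 20×35 + 19×10 = 890.

890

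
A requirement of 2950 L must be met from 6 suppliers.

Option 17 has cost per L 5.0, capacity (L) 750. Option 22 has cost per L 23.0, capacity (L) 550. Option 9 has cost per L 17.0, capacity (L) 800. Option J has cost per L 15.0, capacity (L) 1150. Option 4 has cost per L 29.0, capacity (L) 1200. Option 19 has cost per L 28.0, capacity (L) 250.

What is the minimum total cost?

Use suppliers in increasing cost order.
Take 750 from Option 17 at 5.0 → need 2200 more.
Option J (15.0): use full 1150 → 1050 L to go.
Take 800 from Option 9 at 17.0 → need 250 more.
Option 22 at 23.0: take 250 of its 550 → requirement met.
Option 19, Option 4: unused.
Cost = 750×5.0 + 1150×15.0 + 800×17.0 + 250×23.0 = 40350.

40350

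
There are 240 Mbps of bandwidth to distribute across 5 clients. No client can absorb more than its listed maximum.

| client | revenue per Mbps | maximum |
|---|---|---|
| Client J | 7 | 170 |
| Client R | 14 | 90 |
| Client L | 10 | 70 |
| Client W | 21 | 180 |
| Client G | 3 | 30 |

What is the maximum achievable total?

Rank by revenue per Mbps: Client W 21 > Client R 14 > Client L 10 > Client J 7 > Client G 3.
Client W: +180 to 180 (cap) ; 60 left.
Only 60 left; Client R takes them to reach 60.
Total = 14×60 + 21×180 = 4620.

4620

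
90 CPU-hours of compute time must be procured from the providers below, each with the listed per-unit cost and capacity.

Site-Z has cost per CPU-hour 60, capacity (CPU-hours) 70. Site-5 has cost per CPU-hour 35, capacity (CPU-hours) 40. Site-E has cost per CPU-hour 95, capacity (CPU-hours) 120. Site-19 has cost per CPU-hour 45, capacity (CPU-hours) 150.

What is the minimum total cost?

Cheapest first:
Site-5 (35): use full 40 ; 50 CPU-hours to go.
Take 50 from Site-19 at 45 to finish.
Site-Z, Site-E: unused.
Cost = 40×35 + 50×45 = 3650.

3650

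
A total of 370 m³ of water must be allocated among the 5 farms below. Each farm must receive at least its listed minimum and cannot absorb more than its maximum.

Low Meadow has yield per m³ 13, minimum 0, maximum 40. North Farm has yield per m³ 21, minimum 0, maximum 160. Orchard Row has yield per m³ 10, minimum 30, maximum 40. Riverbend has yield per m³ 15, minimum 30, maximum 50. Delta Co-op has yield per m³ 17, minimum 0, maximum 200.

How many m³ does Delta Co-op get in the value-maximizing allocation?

Meeting every minimum uses 0+0+30+30+0 = 60 m³, leaving 310.
Highest yield per m³ first: North Farm 21 > Delta Co-op 17 > Riverbend 15 > Low Meadow 13 > Orchard Row 10.
North Farm takes 160 more to reach its cap of 160 → 150 left.
Delta Co-op: +150 (room for 200) → 150. Pool exhausted.

150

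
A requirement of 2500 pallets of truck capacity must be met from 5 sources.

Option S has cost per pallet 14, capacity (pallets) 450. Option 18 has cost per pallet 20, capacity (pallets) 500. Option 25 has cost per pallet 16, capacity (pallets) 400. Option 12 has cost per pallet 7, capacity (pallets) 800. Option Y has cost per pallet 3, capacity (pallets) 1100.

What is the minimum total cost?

17600

Fill from the cheapest source first.
Option Y (3): use full 1100 ; 1400 pallets to go.
Option 12 (7): use full 800 ; 600 pallets to go.
Option S (14): use full 450 ; 150 pallets to go.
Option 25 (16): take the remaining 150 ; done.
Option 18: unused.
Cost = 1100×3 + 800×7 + 450×14 + 150×16 = 17600.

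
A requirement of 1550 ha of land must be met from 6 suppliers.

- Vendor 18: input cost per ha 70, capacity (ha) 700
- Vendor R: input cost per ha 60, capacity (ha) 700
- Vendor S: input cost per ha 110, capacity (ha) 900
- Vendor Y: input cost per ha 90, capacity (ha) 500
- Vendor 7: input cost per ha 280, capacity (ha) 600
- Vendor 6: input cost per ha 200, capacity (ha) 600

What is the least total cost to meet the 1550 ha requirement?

Fill from the cheapest supplier first.
Vendor R at 60: take all 700 ha — 850 still needed.
Vendor 18 at 70: take all 700 ha — 150 still needed.
Take 150 from Vendor Y at 90 to finish.
Vendor S, Vendor 6, Vendor 7: unused.
Cost = 700×60 + 700×70 + 150×90 = 104500.

104500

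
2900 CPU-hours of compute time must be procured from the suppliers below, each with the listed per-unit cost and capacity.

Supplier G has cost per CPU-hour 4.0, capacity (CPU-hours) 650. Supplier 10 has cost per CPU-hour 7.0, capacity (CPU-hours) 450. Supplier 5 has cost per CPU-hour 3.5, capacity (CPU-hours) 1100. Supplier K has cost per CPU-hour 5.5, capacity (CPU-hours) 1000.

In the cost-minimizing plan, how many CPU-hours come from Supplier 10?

150

Fill from the cheapest supplier first.
Supplier 5 at 3.5: take all 1100 CPU-hours → 1800 still needed.
Supplier G (4.0): use full 650 → 1150 CPU-hours to go.
Supplier K at 5.5: take all 1000 CPU-hours → 150 still needed.
Supplier 10 at 7.0: take 150 of its 450 → requirement met.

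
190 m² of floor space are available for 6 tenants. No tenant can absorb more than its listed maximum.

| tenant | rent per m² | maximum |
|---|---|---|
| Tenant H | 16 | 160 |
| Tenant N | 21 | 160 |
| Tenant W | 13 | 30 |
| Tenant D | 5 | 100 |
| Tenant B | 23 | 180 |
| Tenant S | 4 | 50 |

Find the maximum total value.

Order the tenants by rent per m²: Tenant B 23 > Tenant N 21 > Tenant H 16 > Tenant W 13 > Tenant D 5 > Tenant S 4.
Tenant B: +180 to 180 (cap) ; 10 left.
Tenant N: +10 (room for 160) → 10. Pool exhausted.
Total = 21×10 + 23×180 = 4350.

4350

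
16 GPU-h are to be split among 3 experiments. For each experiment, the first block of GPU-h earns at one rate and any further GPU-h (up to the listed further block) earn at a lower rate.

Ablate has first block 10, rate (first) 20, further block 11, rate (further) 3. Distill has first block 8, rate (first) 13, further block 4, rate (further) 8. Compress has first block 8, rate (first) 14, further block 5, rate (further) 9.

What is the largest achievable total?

Rank every tier by rate: Ablate/T1 20 > Compress/T1 14 > Distill/T1 13 > Compress/T2 9 > Distill/T2 8 > Ablate/T2 3.
Fill Ablate T1 block (10 at 20) — 6 left.
Compress/T1: +6 of 8 at 14; pool empty.
Total = 20×10 + 14×6 = 284.

284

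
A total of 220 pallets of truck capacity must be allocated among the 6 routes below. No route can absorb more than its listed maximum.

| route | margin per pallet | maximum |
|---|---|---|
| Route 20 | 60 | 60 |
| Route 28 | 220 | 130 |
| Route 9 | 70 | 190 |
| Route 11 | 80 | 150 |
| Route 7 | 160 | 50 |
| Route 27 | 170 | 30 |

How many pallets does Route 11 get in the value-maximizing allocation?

10

Highest margin per pallet first: Route 28 220 > Route 27 170 > Route 7 160 > Route 11 80 > Route 9 70 > Route 20 60.
Give Route 28 130 to hit its cap of 130 — 90 left.
Route 27: +30 to 30 (cap) — 60 left.
Route 7: +50 to 50 (cap) — 10 left.
Route 11 has room for 150 but only 10 remain, so it gets 10.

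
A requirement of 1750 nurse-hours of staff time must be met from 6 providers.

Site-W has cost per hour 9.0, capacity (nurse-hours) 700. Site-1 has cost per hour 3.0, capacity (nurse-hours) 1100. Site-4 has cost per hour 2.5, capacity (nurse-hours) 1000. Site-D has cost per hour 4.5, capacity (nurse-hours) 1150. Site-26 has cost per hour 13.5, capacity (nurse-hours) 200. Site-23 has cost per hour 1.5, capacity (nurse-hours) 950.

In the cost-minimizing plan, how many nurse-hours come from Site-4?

800

Fill from the cheapest provider first.
Site-23 at 1.5: take all 950 nurse-hours — 800 still needed.
Site-4 (2.5): take the remaining 800 — done.
Site-1, Site-D, Site-W, Site-26: unused.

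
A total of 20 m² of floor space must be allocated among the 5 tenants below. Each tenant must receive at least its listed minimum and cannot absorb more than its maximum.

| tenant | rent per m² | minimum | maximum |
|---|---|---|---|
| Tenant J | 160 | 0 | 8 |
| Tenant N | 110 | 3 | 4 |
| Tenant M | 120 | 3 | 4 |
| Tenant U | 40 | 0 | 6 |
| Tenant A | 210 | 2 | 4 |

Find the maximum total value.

3040

Meeting every minimum uses 0+3+3+0+2 = 8 m², leaving 12.
Rank by rent per m²: Tenant A 210 > Tenant J 160 > Tenant M 120 > Tenant N 110 > Tenant U 40.
Tenant A takes 2 more to reach its cap of 4 ; 10 left.
Tenant J takes 8 more to reach its cap of 8 ; 2 left.
Tenant M takes 1 more to reach its cap of 4 ; 1 left.
Tenant N: +1 to 4 (cap) ; 0 left.
Total = 160×8 + 110×4 + 120×4 + 210×4 = 3040.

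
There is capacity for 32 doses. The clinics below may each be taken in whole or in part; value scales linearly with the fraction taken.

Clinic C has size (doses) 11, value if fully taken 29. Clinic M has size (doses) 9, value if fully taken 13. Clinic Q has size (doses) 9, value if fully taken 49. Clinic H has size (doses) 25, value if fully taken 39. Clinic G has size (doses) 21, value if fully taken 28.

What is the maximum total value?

Best value per unit of size first: Clinic Q 49/9≈5.44, Clinic C 29/11≈2.64, Clinic H 39/25≈1.56, Clinic M 13/9≈1.44, Clinic G 28/21≈1.33.
Take all of Clinic Q (9 doses, value 49) — 23 doses left.
Clinic C: take in full, 11 doses for value 29 — 12 left.
12 doses left: a 12/25 share of Clinic H gives 39×12/25 = 18.72.
Total value = 96.72.

96.72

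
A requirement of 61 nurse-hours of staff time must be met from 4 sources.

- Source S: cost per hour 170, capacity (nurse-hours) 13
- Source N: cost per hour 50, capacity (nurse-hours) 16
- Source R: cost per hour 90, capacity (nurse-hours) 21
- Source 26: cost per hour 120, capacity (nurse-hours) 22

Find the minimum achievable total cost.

5670

Cheapest first:
Source N at 50: take all 16 nurse-hours ; 45 still needed.
Take 21 from Source R at 90 ; need 24 more.
Source 26 at 120: take all 22 nurse-hours ; 2 still needed.
Source S (170): take the remaining 2 ; done.
Cost = 16×50 + 21×90 + 22×120 + 2×170 = 5670.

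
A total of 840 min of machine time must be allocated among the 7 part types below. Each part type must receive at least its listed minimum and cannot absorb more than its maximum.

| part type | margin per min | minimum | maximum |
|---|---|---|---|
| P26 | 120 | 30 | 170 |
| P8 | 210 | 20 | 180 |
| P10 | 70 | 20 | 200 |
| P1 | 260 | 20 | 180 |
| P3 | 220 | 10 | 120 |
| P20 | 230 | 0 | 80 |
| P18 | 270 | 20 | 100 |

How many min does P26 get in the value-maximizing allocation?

160

Meeting every minimum uses 30+20+20+20+10+0+20 = 120 min, leaving 720.
Order the part types by margin per min: P18 270 > P1 260 > P20 230 > P3 220 > P8 210 > P26 120 > P10 70.
P18: +80 to 100 (cap) ; 640 left.
P1: +160 to 180 (cap) ; 480 left.
Give P20 80 more to hit its cap of 80 ; 400 left.
Give P3 110 more to hit its cap of 120 ; 290 left.
P8: +160 to 180 (cap) ; 130 left.
P26 has room for 140 more but only 130 remain, so it gets 160.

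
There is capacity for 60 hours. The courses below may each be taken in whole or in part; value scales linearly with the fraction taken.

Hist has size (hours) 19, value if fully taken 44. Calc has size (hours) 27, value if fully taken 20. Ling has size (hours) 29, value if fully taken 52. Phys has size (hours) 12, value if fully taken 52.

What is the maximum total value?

Best value per unit of size first: Phys 52/12≈4.33, Hist 44/19≈2.32, Ling 52/29≈1.79, Calc 20/27≈0.741.
Take all of Phys (12 hours, value 52) — 48 hours left.
Hist: take in full, 19 hours for value 44 — 29 left.
Take all of Ling (29 hours, value 52) — 0 hours left.
Total value = 148.

148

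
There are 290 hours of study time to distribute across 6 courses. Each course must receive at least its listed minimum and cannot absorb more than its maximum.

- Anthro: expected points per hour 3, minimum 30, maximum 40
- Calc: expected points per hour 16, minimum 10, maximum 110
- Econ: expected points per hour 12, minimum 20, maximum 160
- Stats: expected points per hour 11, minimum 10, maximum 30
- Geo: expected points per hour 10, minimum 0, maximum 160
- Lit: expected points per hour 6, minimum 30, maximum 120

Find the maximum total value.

Meeting every minimum uses 30+10+20+10+0+30 = 100 hours, leaving 190.
Highest expected points per hour first: Calc 16 > Econ 12 > Stats 11 > Geo 10 > Lit 6 > Anthro 3.
Give Calc 100 more to hit its cap of 110 — 90 left.
Econ has room for 140 more but only 90 remain, so it gets 110.
Total = 3×30 + 16×110 + 12×110 + 11×10 + 6×30 = 3460.

3460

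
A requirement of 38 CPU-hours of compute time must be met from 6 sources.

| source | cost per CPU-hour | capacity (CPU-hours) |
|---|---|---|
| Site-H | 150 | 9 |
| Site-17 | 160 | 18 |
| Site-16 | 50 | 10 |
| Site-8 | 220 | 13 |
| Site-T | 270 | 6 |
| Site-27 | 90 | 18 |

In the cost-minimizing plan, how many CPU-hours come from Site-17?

1

Cheapest first:
Take 10 from Site-16 at 50 → need 28 more.
Site-27 (90): use full 18 → 10 CPU-hours to go.
Site-H (150): use full 9 → 1 CPU-hours to go.
Site-17 (160): take the remaining 1 → done.
Site-8, Site-T: unused.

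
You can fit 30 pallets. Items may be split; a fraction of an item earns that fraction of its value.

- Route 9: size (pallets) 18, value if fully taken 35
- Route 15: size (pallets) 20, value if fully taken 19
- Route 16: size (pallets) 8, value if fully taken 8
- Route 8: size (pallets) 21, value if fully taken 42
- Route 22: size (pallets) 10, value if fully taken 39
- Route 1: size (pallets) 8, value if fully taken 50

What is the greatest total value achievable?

113

Best value per unit of size first: Route 1 50/8≈6.25, Route 22 39/10≈3.9, Route 8 42/21≈2, Route 9 35/18≈1.94, Route 16 8/8≈1, Route 15 19/20≈0.95.
Route 1: take in full, 8 pallets for value 50 ; 22 left.
Take all of Route 22 (10 pallets, value 39) ; 12 pallets left.
Fill the last 12 pallets with part of Route 8: 12/21 of it earns 24.
Total value = 113.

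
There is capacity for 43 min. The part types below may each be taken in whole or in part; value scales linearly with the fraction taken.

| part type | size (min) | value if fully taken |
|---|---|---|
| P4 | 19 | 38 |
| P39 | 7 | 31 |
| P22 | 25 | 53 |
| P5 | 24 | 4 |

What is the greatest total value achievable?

106

Rank by value-to-size ratio: P39 31/7≈4.43, P22 53/25≈2.12, P4 38/19≈2, P5 4/24≈0.167.
All 7 min of P39 fit (value 31) → 36 remain.
All 25 min of P22 fit (value 53) → 11 remain.
Only 11 min remain; take 11/19 of P4 for value 38×11/19 = 22.
Total value = 106.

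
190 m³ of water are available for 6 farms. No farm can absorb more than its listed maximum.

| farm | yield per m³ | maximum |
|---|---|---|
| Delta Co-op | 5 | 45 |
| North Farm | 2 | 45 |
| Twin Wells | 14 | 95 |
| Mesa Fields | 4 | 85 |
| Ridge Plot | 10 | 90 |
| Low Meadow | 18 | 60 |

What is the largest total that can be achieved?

2760

Rank by yield per m³: Low Meadow 18 > Twin Wells 14 > Ridge Plot 10 > Delta Co-op 5 > Mesa Fields 4 > North Farm 2.
Low Meadow: +60 to 60 (cap) → 130 left.
Give Twin Wells 95 to hit its cap of 95 → 35 left.
Only 35 left; Ridge Plot takes them to reach 35.
Total = 14×95 + 10×35 + 18×60 = 2760.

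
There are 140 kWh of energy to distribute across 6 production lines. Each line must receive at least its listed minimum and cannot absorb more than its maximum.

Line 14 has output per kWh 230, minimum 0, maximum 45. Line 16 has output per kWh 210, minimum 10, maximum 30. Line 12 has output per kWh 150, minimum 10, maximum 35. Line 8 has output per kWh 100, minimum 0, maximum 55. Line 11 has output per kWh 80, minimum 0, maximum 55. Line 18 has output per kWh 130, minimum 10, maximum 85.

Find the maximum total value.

25800

Meeting every minimum uses 0+10+10+0+0+10 = 30 kWh, leaving 110.
Rank by output per kWh: Line 14 230 > Line 16 210 > Line 12 150 > Line 18 130 > Line 8 100 > Line 11 80.
Line 14 takes 45 more to reach its cap of 45 — 65 left.
Line 16 takes 20 more to reach its cap of 30 — 45 left.
Line 12: +25 to 35 (cap) — 20 left.
Only 20 left; Line 18 takes them to reach 30.
Total = 230×45 + 210×30 + 150×35 + 130×30 = 25800.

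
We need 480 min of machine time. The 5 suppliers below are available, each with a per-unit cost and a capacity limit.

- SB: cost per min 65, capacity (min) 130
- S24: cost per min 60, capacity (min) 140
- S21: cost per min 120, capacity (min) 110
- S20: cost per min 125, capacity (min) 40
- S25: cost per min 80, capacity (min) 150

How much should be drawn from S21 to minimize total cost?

60

Use suppliers in increasing cost order.
Take 140 from S24 at 60 ; need 340 more.
SB (65): use full 130 ; 210 min to go.
S25 (80): use full 150 ; 60 min to go.
S21 at 120: take 60 of its 110 ; requirement met.
S20: unused.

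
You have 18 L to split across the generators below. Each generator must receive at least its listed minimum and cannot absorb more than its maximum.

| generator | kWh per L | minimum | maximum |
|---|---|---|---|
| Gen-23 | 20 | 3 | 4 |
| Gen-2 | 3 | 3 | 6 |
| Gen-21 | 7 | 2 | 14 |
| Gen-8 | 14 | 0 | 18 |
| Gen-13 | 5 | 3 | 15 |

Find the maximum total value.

Meeting every minimum uses 3+3+2+0+3 = 11 L, leaving 7.
Highest kWh per L first: Gen-23 20 > Gen-8 14 > Gen-21 7 > Gen-13 5 > Gen-2 3.
Give Gen-23 1 more to hit its cap of 4 → 6 left.
Only 6 left; Gen-8 takes them to reach 6.
Total = 20×4 + 3×3 + 7×2 + 14×6 + 5×3 = 202.

202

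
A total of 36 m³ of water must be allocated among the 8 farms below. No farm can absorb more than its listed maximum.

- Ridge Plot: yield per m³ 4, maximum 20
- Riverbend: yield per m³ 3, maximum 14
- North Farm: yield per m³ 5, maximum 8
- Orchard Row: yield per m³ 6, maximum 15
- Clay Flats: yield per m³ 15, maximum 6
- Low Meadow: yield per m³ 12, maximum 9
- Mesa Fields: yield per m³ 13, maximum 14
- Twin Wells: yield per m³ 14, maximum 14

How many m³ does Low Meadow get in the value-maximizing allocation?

Order the farms by yield per m³: Clay Flats 15 > Twin Wells 14 > Mesa Fields 13 > Low Meadow 12 > Orchard Row 6 > North Farm 5 > Ridge Plot 4 > Riverbend 3.
Give Clay Flats 6 to hit its cap of 6 ; 30 left.
Twin Wells: +14 to 14 (cap) ; 16 left.
Mesa Fields: +14 to 14 (cap) ; 2 left.
Only 2 left; Low Meadow takes them to reach 2.

2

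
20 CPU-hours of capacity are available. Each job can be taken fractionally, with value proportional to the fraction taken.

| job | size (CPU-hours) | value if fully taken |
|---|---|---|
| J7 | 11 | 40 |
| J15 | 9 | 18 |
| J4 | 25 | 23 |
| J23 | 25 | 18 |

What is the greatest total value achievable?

Rank by value-to-size ratio: J7 40/11≈3.64, J15 18/9≈2, J4 23/25≈0.92, J23 18/25≈0.72.
J7: take in full, 11 CPU-hours for value 40 ; 9 left.
J15: take in full, 9 CPU-hours for value 18 ; 0 left.
Total value = 58.

58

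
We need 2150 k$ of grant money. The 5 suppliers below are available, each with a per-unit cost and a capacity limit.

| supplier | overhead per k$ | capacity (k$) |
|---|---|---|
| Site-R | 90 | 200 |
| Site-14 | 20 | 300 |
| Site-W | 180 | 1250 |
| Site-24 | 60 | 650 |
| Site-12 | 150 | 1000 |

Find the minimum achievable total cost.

213000

Use suppliers in increasing cost order.
Take 300 from Site-14 at 20 → need 1850 more.
Site-24 (60): use full 650 → 1200 k$ to go.
Site-R (90): use full 200 → 1000 k$ to go.
Site-12 (150): use full 1000 → 0 k$ to go.
Site-W: unused.
Cost = 300×20 + 650×60 + 200×90 + 1000×150 = 213000.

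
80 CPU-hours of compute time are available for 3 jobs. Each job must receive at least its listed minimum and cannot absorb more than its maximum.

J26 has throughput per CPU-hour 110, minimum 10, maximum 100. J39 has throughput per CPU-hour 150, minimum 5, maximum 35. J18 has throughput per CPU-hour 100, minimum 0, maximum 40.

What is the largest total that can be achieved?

10200

Meeting every minimum uses 10+5+0 = 15 CPU-hours, leaving 65.
Order the jobs by throughput per CPU-hour: J39 150 > J26 110 > J18 100.
J39: +30 to 35 (cap) ; 35 left.
J26: +35 (room for 90) → 45. Pool exhausted.
Total = 110×45 + 150×35 = 10200.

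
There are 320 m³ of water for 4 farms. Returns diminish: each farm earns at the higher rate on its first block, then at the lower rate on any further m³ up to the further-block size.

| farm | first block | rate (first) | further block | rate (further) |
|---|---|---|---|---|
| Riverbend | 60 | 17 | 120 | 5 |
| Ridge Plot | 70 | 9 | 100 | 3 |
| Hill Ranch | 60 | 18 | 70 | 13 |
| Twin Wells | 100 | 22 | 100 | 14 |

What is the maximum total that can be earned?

5700

Order all 8 blocks by rate: Twin Wells/first 22 > Hill Ranch/first 18 > Riverbend/first 17 > Twin Wells/second 14 > Hill Ranch/second 13 > Ridge Plot/first 9 > Riverbend/second 5 > Ridge Plot/second 3.
Twin Wells/first (22): +100 — 220 left.
Fill Hill Ranch first block (60 at 18) — 160 left.
Riverbend first at 17: fill all 60 — 100 left.
Fill Twin Wells second block (100 at 14) — 0 left.
Total = 22×100 + 18×60 + 17×60 + 14×100 = 5700.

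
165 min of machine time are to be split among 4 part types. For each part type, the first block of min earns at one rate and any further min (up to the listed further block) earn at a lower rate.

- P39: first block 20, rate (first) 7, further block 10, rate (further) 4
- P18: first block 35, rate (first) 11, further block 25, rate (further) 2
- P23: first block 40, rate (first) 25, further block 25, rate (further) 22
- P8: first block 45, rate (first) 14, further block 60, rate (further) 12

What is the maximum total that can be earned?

2840

Treat each block as its own option and order by rate: P23/first 25 > P23/second 22 > P8/first 14 > P8/second 12 > P18/first 11 > P39/first 7 > P39/second 4 > P18/second 2.
P23 first at 25: fill all 40 → 125 left.
Fill P23 second block (25 at 22) → 100 left.
P8 first at 14: fill all 45 → 55 left.
P8 second at 12: only 55 left, fill 55.
Total = 25×40 + 22×25 + 14×45 + 12×55 = 2840.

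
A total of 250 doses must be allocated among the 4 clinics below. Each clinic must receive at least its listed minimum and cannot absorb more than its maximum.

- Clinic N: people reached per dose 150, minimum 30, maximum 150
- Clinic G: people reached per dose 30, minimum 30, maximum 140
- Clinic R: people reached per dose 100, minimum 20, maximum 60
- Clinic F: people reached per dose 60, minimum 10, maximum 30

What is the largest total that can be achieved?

30000

Meeting every minimum uses 30+30+20+10 = 90 doses, leaving 160.
Rank by people reached per dose: Clinic N 150 > Clinic R 100 > Clinic F 60 > Clinic G 30.
Clinic N takes 120 more to reach its cap of 150 ; 40 left.
Clinic R: +40 to 60 (cap) ; 0 left.
Total = 150×150 + 30×30 + 100×60 + 60×10 = 30000.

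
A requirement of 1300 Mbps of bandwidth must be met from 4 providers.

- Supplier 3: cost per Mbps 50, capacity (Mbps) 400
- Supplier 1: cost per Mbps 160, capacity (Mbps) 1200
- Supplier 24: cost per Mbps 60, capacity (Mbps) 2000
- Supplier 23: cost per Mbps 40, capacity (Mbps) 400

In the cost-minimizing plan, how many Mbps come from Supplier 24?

500

Use providers in increasing cost order.
Supplier 23 (40): use full 400 ; 900 Mbps to go.
Supplier 3 at 50: take all 400 Mbps ; 500 still needed.
Supplier 24 (60): take the remaining 500 ; done.
Supplier 1: unused.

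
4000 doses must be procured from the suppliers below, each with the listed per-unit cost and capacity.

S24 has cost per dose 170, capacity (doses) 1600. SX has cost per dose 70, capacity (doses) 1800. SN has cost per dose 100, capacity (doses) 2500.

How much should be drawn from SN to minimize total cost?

Use suppliers in increasing cost order.
SX (70): use full 1800 — 2200 doses to go.
Take 2200 from SN at 100 to finish.
S24: unused.

2200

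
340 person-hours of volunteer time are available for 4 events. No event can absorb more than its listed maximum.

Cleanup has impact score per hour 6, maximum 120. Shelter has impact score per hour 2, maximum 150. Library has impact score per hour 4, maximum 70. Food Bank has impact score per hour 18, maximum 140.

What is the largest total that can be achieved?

3540

Order the events by impact score per hour: Food Bank 18 > Cleanup 6 > Library 4 > Shelter 2.
Give Food Bank 140 to hit its cap of 140 → 200 left.
Cleanup takes 120 to reach its cap of 120 → 80 left.
Library takes 70 to reach its cap of 70 → 10 left.
Shelter: +10 (room for 150) → 10. Pool exhausted.
Total = 6×120 + 2×10 + 4×70 + 18×140 = 3540.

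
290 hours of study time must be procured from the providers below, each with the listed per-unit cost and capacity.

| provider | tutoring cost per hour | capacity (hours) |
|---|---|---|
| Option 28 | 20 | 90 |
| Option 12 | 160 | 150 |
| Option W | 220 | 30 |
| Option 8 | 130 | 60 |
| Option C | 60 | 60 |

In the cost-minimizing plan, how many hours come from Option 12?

Fill from the cheapest provider first.
Take 90 from Option 28 at 20 — need 200 more.
Option C at 60: take all 60 hours — 140 still needed.
Option 8 at 130: take all 60 hours — 80 still needed.
Option 12 (160): take the remaining 80 — done.
Option W: unused.

80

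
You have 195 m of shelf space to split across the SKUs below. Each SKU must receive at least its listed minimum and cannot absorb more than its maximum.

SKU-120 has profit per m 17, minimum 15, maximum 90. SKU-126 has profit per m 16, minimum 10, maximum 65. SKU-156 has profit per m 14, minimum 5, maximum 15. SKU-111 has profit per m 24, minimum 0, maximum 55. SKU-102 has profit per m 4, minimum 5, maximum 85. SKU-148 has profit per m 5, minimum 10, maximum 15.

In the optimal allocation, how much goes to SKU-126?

30

Meeting every minimum uses 15+10+5+0+5+10 = 45 m, leaving 150.
Order the SKUs by profit per m: SKU-111 24 > SKU-120 17 > SKU-126 16 > SKU-156 14 > SKU-148 5 > SKU-102 4.
SKU-111: +55 to 55 (cap) — 95 left.
SKU-120 takes 75 more to reach its cap of 90 — 20 left.
SKU-126: +20 (room for 55) → 30. Pool exhausted.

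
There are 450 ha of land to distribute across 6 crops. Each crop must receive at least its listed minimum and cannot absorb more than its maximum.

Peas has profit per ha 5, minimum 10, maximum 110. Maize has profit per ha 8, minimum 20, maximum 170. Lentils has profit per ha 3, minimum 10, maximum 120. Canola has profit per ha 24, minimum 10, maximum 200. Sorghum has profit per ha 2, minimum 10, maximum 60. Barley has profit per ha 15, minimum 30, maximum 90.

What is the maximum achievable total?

Meeting every minimum uses 10+20+10+10+10+30 = 90 ha, leaving 360.
Rank by profit per ha: Canola 24 > Barley 15 > Maize 8 > Peas 5 > Lentils 3 > Sorghum 2.
Give Canola 190 more to hit its cap of 200 ; 170 left.
Barley takes 60 more to reach its cap of 90 ; 110 left.
Maize has room for 150 more but only 110 remain, so it gets 130.
Total = 5×10 + 8×130 + 3×10 + 24×200 + 2×10 + 15×90 = 7290.

7290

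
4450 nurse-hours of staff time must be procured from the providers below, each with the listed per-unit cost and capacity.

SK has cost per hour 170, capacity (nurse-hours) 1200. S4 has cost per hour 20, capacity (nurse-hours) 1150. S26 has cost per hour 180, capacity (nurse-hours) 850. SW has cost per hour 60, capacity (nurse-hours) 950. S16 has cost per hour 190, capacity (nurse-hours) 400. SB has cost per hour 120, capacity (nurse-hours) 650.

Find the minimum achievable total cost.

Cheapest first:
Take 1150 from S4 at 20 → need 3300 more.
SW at 60: take all 950 nurse-hours → 2350 still needed.
SB at 120: take all 650 nurse-hours → 1700 still needed.
SK (170): use full 1200 → 500 nurse-hours to go.
S26 (180): take the remaining 500 → done.
S16: unused.
Cost = 1150×20 + 950×60 + 650×120 + 1200×170 + 500×180 = 452000.

452000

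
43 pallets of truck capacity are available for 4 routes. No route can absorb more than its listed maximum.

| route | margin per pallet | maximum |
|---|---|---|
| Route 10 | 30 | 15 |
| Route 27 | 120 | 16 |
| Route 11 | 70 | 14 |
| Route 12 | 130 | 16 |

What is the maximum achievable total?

4770

Order the routes by margin per pallet: Route 12 130 > Route 27 120 > Route 11 70 > Route 10 30.
Route 12 takes 16 to reach its cap of 16 — 27 left.
Give Route 27 16 to hit its cap of 16 — 11 left.
Route 11: +11 (room for 14) → 11. Pool exhausted.
Total = 120×16 + 70×11 + 130×16 = 4770.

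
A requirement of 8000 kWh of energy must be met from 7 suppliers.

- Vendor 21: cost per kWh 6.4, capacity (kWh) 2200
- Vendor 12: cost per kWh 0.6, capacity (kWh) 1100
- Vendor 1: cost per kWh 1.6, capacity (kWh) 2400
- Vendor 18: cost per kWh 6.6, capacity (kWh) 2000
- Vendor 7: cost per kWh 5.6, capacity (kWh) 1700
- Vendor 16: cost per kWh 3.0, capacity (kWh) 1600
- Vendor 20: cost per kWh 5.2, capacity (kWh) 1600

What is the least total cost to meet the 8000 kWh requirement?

Cheapest first:
Take 1100 from Vendor 12 at 0.6 ; need 6900 more.
Vendor 1 at 1.6: take all 2400 kWh ; 4500 still needed.
Take 1600 from Vendor 16 at 3.0 ; need 2900 more.
Vendor 20 (5.2): use full 1600 ; 1300 kWh to go.
Vendor 7 (5.6): take the remaining 1300 ; done.
Vendor 21, Vendor 18: unused.
Cost = 1100×0.6 + 2400×1.6 + 1600×3.0 + 1600×5.2 + 1300×5.6 = 24900.

24900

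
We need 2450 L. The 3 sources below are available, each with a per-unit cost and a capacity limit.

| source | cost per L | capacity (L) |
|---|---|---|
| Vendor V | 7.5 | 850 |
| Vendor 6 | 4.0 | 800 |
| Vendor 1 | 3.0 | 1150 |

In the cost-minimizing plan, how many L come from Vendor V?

500

Use sources in increasing cost order.
Vendor 1 at 3.0: take all 1150 L ; 1300 still needed.
Vendor 6 (4.0): use full 800 ; 500 L to go.
Vendor V (7.5): take the remaining 500 ; done.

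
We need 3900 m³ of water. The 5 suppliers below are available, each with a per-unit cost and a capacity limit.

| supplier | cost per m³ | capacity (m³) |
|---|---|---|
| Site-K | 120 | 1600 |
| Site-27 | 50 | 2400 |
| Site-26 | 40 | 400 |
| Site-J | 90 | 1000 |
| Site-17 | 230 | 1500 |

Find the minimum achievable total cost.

238000

Cheapest first:
Take 400 from Site-26 at 40 — need 3500 more.
Take 2400 from Site-27 at 50 — need 1100 more.
Site-J at 90: take all 1000 m³ — 100 still needed.
Take 100 from Site-K at 120 to finish.
Site-17: unused.
Cost = 400×40 + 2400×50 + 1000×90 + 100×120 = 238000.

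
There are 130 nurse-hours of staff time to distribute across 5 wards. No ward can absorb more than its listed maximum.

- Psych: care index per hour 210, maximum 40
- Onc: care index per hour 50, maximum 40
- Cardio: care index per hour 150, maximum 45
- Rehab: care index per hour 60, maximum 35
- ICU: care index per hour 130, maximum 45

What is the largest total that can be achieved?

21000

Rank by care index per hour: Psych 210 > Cardio 150 > ICU 130 > Rehab 60 > Onc 50.
Psych takes 40 to reach its cap of 40 ; 90 left.
Give Cardio 45 to hit its cap of 45 ; 45 left.
ICU takes 45 to reach its cap of 45 ; 0 left.
Total = 210×40 + 150×45 + 130×45 = 21000.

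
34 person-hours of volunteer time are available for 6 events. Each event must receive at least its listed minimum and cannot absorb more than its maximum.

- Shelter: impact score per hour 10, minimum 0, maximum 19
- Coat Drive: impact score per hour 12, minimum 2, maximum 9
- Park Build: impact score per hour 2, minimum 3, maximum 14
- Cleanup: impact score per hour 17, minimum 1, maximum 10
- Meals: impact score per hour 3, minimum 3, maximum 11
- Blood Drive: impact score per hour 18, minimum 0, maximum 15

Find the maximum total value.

491

Meeting every minimum uses 0+2+3+1+3+0 = 9 person-hours, leaving 25.
Rank by impact score per hour: Blood Drive 18 > Cleanup 17 > Coat Drive 12 > Shelter 10 > Meals 3 > Park Build 2.
Blood Drive: +15 to 15 (cap) ; 10 left.
Cleanup takes 9 more to reach its cap of 10 ; 1 left.
Only 1 left; Coat Drive takes them to reach 3.
Total = 12×3 + 2×3 + 17×10 + 3×3 + 18×15 = 491.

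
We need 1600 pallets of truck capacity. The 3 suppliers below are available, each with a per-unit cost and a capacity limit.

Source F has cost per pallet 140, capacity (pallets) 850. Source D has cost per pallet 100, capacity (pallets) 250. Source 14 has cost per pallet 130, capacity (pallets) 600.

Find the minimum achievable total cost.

208000

Use suppliers in increasing cost order.
Source D (100): use full 250 — 1350 pallets to go.
Take 600 from Source 14 at 130 — need 750 more.
Take 750 from Source F at 140 to finish.
Cost = 250×100 + 600×130 + 750×140 = 208000.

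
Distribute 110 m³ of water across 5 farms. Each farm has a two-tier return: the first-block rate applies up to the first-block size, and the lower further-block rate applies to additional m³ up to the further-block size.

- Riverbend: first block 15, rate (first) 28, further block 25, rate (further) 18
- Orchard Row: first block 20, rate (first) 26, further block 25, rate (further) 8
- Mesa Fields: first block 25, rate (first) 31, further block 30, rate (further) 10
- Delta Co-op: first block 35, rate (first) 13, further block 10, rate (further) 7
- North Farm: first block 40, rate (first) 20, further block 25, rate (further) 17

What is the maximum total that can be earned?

Treat each block as its own option and order by rate: Mesa Fields/tier1 31 > Riverbend/tier1 28 > Orchard Row/tier1 26 > North Farm/tier1 20 > Riverbend/tier2 18 > North Farm/tier2 17 > Delta Co-op/tier1 13 > Mesa Fields/tier2 10 > Orchard Row/tier2 8 > Delta Co-op/tier2 7.
Fill Mesa Fields tier1 block (25 at 31) ; 85 left.
Riverbend tier1 at 28: fill all 15 ; 70 left.
Orchard Row/tier1 (26): +20 ; 50 left.
North Farm tier1 at 20: fill all 40 ; 10 left.
10 remain; put them into Riverbend tier2 at 18.
Total = 31×25 + 28×15 + 26×20 + 20×40 + 18×10 = 2695.

2695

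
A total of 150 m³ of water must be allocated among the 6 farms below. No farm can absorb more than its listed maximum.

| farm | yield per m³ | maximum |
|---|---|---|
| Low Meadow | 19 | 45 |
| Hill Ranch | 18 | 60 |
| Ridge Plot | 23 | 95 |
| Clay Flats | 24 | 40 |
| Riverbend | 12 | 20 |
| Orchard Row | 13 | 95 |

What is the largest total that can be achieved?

3430

Order the farms by yield per m³: Clay Flats 24 > Ridge Plot 23 > Low Meadow 19 > Hill Ranch 18 > Orchard Row 13 > Riverbend 12.
Clay Flats takes 40 to reach its cap of 40 — 110 left.
Ridge Plot: +95 to 95 (cap) — 15 left.
Only 15 left; Low Meadow takes them to reach 15.
Total = 19×15 + 23×95 + 24×40 = 3430.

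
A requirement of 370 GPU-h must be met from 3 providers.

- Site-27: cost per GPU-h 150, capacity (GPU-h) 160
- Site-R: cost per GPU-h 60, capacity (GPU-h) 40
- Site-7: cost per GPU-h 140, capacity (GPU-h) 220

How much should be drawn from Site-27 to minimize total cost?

Fill from the cheapest provider first.
Take 40 from Site-R at 60 → need 330 more.
Site-7 (140): use full 220 → 110 GPU-h to go.
Site-27 at 150: take 110 of its 160 → requirement met.

110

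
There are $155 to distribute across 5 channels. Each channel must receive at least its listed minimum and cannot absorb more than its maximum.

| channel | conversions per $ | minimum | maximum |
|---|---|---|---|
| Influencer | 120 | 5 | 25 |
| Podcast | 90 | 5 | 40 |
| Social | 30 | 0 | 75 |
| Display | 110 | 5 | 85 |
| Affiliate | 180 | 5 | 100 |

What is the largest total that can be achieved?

24200

Meeting every minimum uses 5+5+0+5+5 = 20 $, leaving 135.
Highest conversions per $ first: Affiliate 180 > Influencer 120 > Display 110 > Podcast 90 > Social 30.
Give Affiliate 95 more to hit its cap of 100 — 40 left.
Give Influencer 20 more to hit its cap of 25 — 20 left.
Display has room for 80 more but only 20 remain, so it gets 25.
Total = 120×25 + 90×5 + 110×25 + 180×100 = 24200.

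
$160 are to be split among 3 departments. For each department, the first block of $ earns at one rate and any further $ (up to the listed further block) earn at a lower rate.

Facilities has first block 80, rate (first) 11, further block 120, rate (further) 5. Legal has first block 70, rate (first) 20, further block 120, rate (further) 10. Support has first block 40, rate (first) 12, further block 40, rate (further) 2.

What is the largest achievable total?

Order all 6 blocks by rate: Legal/first 20 > Support/first 12 > Facilities/first 11 > Legal/second 10 > Facilities/second 5 > Support/second 2.
Legal first at 20: fill all 70 → 90 left.
Fill Support first block (40 at 12) → 50 left.
Facilities first at 11: only 50 left, fill 50.
Total = 20×70 + 12×40 + 11×50 = 2430.

2430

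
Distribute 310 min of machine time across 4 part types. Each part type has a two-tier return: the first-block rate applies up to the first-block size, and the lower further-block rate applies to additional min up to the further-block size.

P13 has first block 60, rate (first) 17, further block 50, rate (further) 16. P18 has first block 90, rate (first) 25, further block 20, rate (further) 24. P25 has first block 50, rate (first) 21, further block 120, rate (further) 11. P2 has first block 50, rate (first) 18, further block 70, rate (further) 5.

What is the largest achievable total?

6340

Order all 8 blocks by rate: P18/tier1 25 > P18/tier2 24 > P25/tier1 21 > P2/tier1 18 > P13/tier1 17 > P13/tier2 16 > P25/tier2 11 > P2/tier2 5.
Fill P18 tier1 block (90 at 25) — 220 left.
Fill P18 tier2 block (20 at 24) — 200 left.
Fill P25 tier1 block (50 at 21) — 150 left.
P2 tier1 at 18: fill all 50 — 100 left.
P13/tier1 (17): +60 — 40 left.
P13/tier2: +40 of 50 at 16; pool empty.
Total = 25×90 + 24×20 + 21×50 + 18×50 + 17×60 + 16×40 = 6340.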